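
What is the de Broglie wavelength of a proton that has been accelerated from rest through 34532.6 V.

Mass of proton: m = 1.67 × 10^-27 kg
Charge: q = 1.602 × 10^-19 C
1.54 × 10^-13 m

When a particle is accelerated through voltage V, it gains kinetic energy KE = qV.

The de Broglie wavelength is then λ = h/√(2mqV):

λ = h/√(2mqV)
λ = (6.626 × 10^-34 J·s) / √(2 × 1.67 × 10^-27 kg × 1.602 × 10^-19 C × 34532.6 V)
λ = 1.54 × 10^-13 m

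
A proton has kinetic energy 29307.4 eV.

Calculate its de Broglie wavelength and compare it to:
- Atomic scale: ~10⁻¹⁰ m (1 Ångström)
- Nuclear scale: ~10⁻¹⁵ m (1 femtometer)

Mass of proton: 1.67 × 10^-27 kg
λ = 1.67 × 10^-13 m, which is between nuclear and atomic scales.

Using λ = h/√(2mKE):

KE = 29307.4 eV = 4.696 × 10^-15 J

λ = h/√(2mKE)
λ = (6.626 × 10^-34 J·s) / √(2 × 1.67 × 10^-27 kg × 4.696 × 10^-15 J)
λ = 1.67 × 10^-13 m

Comparison:
- Atomic scale (10⁻¹⁰ m): λ is 0.0017× this size
- Nuclear scale (10⁻¹⁵ m): λ is 1.7e+02× this size

The wavelength is between nuclear and atomic scales.

This wavelength is appropriate for probing atomic structure but too large for nuclear physics experiments.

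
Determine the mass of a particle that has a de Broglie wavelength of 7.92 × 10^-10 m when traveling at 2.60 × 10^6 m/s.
3.22 × 10^-31 kg

From the de Broglie relation λ = h/(mv), we solve for m:

m = h/(λv)
m = (6.626 × 10^-34 J·s) / (7.92 × 10^-10 m × 2.60 × 10^6 m/s)
m = 3.22 × 10^-31 kg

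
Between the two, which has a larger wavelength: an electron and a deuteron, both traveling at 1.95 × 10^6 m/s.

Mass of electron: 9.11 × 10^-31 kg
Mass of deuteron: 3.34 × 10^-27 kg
The electron has the longer wavelength.

Using λ = h/(mv), since both particles have the same velocity, the wavelength depends only on mass.

For electron: λ₁ = h/(m₁v) = 3.73 × 10^-10 m
For deuteron: λ₂ = h/(m₂v) = 1.02 × 10^-13 m

Since λ ∝ 1/m at constant velocity, the lighter particle has the longer wavelength.

The electron has the longer de Broglie wavelength.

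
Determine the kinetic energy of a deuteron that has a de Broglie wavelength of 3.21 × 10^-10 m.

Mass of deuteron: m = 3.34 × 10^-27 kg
6.38 × 10^-22 J (or 3.98 × 10^-3 eV)

From λ = h/√(2mKE), we solve for KE:

λ² = h²/(2mKE)
KE = h²/(2mλ²)
KE = (6.626 × 10^-34 J·s)² / (2 × 3.34 × 10^-27 kg × (3.21 × 10^-10 m)²)
KE = 6.38 × 10^-22 J
KE = 3.98 × 10^-3 eV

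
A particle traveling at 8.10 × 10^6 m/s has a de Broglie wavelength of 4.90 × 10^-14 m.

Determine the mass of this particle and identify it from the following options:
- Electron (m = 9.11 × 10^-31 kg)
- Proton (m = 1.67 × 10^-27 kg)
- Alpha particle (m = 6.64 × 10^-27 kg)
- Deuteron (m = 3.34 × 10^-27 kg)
The particle is a proton.

From λ = h/(mv), solve for mass:

m = h/(λv)
m = (6.626 × 10^-34 J·s) / (4.90 × 10^-14 m × 8.10 × 10^6 m/s)
m = 1.67 × 10^-27 kg

Comparing with the listed masses, this is closest to a proton.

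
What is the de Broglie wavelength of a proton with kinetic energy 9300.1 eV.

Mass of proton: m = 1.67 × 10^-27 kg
2.97 × 10^-13 m

Using λ = h/√(2mKE):

First convert KE to Joules: KE = 9300.1 eV = 1.490 × 10^-15 J

λ = h/√(2mKE)
λ = (6.626 × 10^-34 J·s) / √(2 × 1.67 × 10^-27 kg × 1.490 × 10^-15 J)
λ = 2.97 × 10^-13 m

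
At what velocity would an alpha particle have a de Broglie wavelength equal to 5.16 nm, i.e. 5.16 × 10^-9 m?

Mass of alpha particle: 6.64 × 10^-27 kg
1.93 × 10^1 m/s

From λ = h/(mv), solve for v:

v = h/(mλ)
v = (6.626 × 10^-34 J·s) / (6.64 × 10^-27 kg × 5.16 × 10^-9 m)
v = 1.93 × 10^1 m/s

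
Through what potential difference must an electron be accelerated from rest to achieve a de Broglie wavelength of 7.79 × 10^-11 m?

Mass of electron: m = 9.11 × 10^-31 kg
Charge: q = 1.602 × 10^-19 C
248 V

From λ = h/√(2mqV), we solve for V:

λ² = h²/(2mqV)
V = h²/(2mqλ²)
V = (6.626 × 10^-34 J·s)² / (2 × 9.11 × 10^-31 kg × 1.602 × 10^-19 C × (7.79 × 10^-11 m)²)
V = 248 V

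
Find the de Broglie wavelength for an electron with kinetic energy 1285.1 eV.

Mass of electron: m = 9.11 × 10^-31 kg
3.42 × 10^-11 m

Using λ = h/√(2mKE):

First convert KE to Joules: KE = 1285.1 eV = 2.059 × 10^-16 J

λ = h/√(2mKE)
λ = (6.626 × 10^-34 J·s) / √(2 × 9.11 × 10^-31 kg × 2.059 × 10^-16 J)
λ = 3.42 × 10^-11 m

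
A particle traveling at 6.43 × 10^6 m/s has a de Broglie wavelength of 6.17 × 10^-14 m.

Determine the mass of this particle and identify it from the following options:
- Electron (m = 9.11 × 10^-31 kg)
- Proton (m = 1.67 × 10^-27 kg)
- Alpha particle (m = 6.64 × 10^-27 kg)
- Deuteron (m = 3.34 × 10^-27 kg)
The particle is a proton.

From λ = h/(mv), solve for mass:

m = h/(λv)
m = (6.626 × 10^-34 J·s) / (6.17 × 10^-14 m × 6.43 × 10^6 m/s)
m = 1.67 × 10^-27 kg

Comparing with the listed masses, this is closest to a proton.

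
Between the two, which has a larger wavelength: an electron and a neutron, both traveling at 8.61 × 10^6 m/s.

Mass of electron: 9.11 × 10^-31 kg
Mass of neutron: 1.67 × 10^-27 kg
The electron has the longer wavelength.

Using λ = h/(mv), since both particles have the same velocity, the wavelength depends only on mass.

For electron: λ₁ = h/(m₁v) = 8.45 × 10^-11 m
For neutron: λ₂ = h/(m₂v) = 4.61 × 10^-14 m

Since λ ∝ 1/m at constant velocity, the lighter particle has the longer wavelength.

The electron has the longer de Broglie wavelength.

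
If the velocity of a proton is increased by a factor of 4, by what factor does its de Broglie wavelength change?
The wavelength decreases by a factor of 4.

From λ = h/(mv), the wavelength is inversely proportional to velocity:

λ ∝ 1/v

If v → 4v, then λ → λ/4

When velocity is increased by a factor of 4, the wavelength decreases by a factor of 4.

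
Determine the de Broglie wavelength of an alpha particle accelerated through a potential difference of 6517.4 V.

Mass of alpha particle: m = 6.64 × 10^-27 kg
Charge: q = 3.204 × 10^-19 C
1.26 × 10^-13 m

When a particle is accelerated through voltage V, it gains kinetic energy KE = qV.

The de Broglie wavelength is then λ = h/√(2mqV):

λ = h/√(2mqV)
λ = (6.626 × 10^-34 J·s) / √(2 × 6.64 × 10^-27 kg × 3.204 × 10^-19 C × 6517.4 V)
λ = 1.26 × 10^-13 m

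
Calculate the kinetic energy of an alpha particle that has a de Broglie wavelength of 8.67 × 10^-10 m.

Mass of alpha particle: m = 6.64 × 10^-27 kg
4.40 × 10^-23 J (or 2.75 × 10^-4 eV)

From λ = h/√(2mKE), we solve for KE:

λ² = h²/(2mKE)
KE = h²/(2mλ²)
KE = (6.626 × 10^-34 J·s)² / (2 × 6.64 × 10^-27 kg × (8.67 × 10^-10 m)²)
KE = 4.40 × 10^-23 J
KE = 2.75 × 10^-4 eV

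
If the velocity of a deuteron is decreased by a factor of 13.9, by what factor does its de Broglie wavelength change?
The wavelength increases by a factor of 13.9.

From λ = h/(mv), the wavelength is inversely proportional to velocity:

λ ∝ 1/v

If v → v/13.9, then λ → 13.9λ

When velocity is decreased by a factor of 13.9, the wavelength increases by a factor of 13.9.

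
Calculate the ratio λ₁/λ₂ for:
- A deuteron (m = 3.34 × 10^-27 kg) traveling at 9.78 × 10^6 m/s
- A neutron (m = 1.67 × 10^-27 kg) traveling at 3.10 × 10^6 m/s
λ₁/λ₂ = 0.158

Using λ = h/(mv):

λ₁ = h/(m₁v₁) = 2.03 × 10^-14 m
λ₂ = h/(m₂v₂) = 1.28 × 10^-13 m

Ratio λ₁/λ₂ = (m₂v₂)/(m₁v₁)
         = (1.67 × 10^-27 kg × 3.10 × 10^6 m/s) / (3.34 × 10^-27 kg × 9.78 × 10^6 m/s)
         = 0.158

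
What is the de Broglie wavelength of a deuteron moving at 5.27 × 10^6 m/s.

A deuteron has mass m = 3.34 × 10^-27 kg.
3.76 × 10^-14 m

Using the de Broglie relation λ = h/(mv):

λ = h/(mv)
λ = (6.626 × 10^-34 J·s) / (3.34 × 10^-27 kg × 5.27 × 10^6 m/s)
λ = 3.76 × 10^-14 m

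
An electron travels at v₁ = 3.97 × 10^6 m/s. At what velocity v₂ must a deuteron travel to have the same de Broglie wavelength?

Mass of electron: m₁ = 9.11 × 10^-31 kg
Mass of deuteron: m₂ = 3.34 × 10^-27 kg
v₂ = 1.08 × 10^3 m/s

For equal de Broglie wavelengths: λ₁ = λ₂

h/(m₁v₁) = h/(m₂v₂)
m₁v₁ = m₂v₂
v₂ = v₁ · (m₁/m₂)

v₂ = 3.97 × 10^6 m/s × (9.11 × 10^-31 kg / 3.34 × 10^-27 kg)
v₂ = 1.08 × 10^3 m/s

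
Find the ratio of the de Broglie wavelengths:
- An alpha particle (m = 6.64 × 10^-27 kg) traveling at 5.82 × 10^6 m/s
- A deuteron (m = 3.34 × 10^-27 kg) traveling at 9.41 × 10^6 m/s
λ₁/λ₂ = 0.813

Using λ = h/(mv):

λ₁ = h/(m₁v₁) = 1.71 × 10^-14 m
λ₂ = h/(m₂v₂) = 2.11 × 10^-14 m

Ratio λ₁/λ₂ = (m₂v₂)/(m₁v₁)
         = (3.34 × 10^-27 kg × 9.41 × 10^6 m/s) / (6.64 × 10^-27 kg × 5.82 × 10^6 m/s)
         = 0.813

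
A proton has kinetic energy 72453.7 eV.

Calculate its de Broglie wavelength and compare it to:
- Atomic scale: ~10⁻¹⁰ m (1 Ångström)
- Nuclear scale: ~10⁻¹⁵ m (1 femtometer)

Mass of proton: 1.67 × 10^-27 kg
λ = 1.06 × 10^-13 m, which is between nuclear and atomic scales.

Using λ = h/√(2mKE):

KE = 72453.7 eV = 1.161 × 10^-14 J

λ = h/√(2mKE)
λ = (6.626 × 10^-34 J·s) / √(2 × 1.67 × 10^-27 kg × 1.161 × 10^-14 J)
λ = 1.06 × 10^-13 m

Comparison:
- Atomic scale (10⁻¹⁰ m): λ is 0.0011× this size
- Nuclear scale (10⁻¹⁵ m): λ is 1.1e+02× this size

The wavelength is between nuclear and atomic scales.

This wavelength is appropriate for probing atomic structure but too large for nuclear physics experiments.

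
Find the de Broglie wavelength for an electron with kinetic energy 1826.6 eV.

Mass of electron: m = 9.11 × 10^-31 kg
2.87 × 10^-11 m

Using λ = h/√(2mKE):

First convert KE to Joules: KE = 1826.6 eV = 2.927 × 10^-16 J

λ = h/√(2mKE)
λ = (6.626 × 10^-34 J·s) / √(2 × 9.11 × 10^-31 kg × 2.927 × 10^-16 J)
λ = 2.87 × 10^-11 m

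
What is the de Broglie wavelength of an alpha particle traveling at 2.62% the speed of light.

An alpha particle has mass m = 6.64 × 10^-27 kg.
1.27 × 10^-14 m

Using the de Broglie relation λ = h/(mv):

v = 2.62% × c = 7.855 × 10^6 m/s

λ = h/(mv)
λ = (6.626 × 10^-34 J·s) / (6.64 × 10^-27 kg × 7.855 × 10^6 m/s)
λ = 1.27 × 10^-14 m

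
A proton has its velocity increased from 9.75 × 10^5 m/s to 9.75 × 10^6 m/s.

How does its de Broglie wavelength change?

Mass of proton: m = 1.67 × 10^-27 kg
The wavelength decreases by a factor of 10.

Using λ = h/(mv):

Initial wavelength: λ₁ = h/(mv₁) = 4.07 × 10^-13 m
Final wavelength: λ₂ = h/(mv₂) = 4.07 × 10^-14 m

Since λ ∝ 1/v, when velocity increases by a factor of 10, the wavelength decreases by a factor of 10.

λ₂/λ₁ = v₁/v₂ = 1/10

The wavelength decreases by a factor of 10.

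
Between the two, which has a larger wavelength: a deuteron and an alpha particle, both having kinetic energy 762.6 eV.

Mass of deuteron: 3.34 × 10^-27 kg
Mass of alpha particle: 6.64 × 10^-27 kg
The deuteron has the longer wavelength.

Using λ = h/√(2mKE):

For deuteron: λ₁ = h/√(2m₁KE) = 7.33 × 10^-13 m
For alpha particle: λ₂ = h/√(2m₂KE) = 5.20 × 10^-13 m

Since λ ∝ 1/√m at constant kinetic energy, the lighter particle has the longer wavelength.

The deuteron has the longer de Broglie wavelength.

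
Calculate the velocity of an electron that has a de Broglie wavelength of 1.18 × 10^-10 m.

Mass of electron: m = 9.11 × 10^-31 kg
6.16 × 10^6 m/s

From the de Broglie relation λ = h/(mv), we solve for v:

v = h/(mλ)
v = (6.626 × 10^-34 J·s) / (9.11 × 10^-31 kg × 1.18 × 10^-10 m)
v = 6.16 × 10^6 m/s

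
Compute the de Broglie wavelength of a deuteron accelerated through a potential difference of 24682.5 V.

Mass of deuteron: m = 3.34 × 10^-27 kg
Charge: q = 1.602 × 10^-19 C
1.29 × 10^-13 m

When a particle is accelerated through voltage V, it gains kinetic energy KE = qV.

The de Broglie wavelength is then λ = h/√(2mqV):

λ = h/√(2mqV)
λ = (6.626 × 10^-34 J·s) / √(2 × 3.34 × 10^-27 kg × 1.602 × 10^-19 C × 24682.5 V)
λ = 1.29 × 10^-13 m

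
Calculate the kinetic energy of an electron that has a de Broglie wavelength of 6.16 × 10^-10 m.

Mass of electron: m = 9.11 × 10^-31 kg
6.35 × 10^-19 J (or 3.96 eV)

From λ = h/√(2mKE), we solve for KE:

λ² = h²/(2mKE)
KE = h²/(2mλ²)
KE = (6.626 × 10^-34 J·s)² / (2 × 9.11 × 10^-31 kg × (6.16 × 10^-10 m)²)
KE = 6.35 × 10^-19 J
KE = 3.96 eV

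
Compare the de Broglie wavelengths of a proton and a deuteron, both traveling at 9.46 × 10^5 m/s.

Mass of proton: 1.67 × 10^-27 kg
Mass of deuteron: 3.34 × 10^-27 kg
The proton has the longer wavelength.

Using λ = h/(mv), since both particles have the same velocity, the wavelength depends only on mass.

For proton: λ₁ = h/(m₁v) = 4.19 × 10^-13 m
For deuteron: λ₂ = h/(m₂v) = 2.10 × 10^-13 m

Since λ ∝ 1/m at constant velocity, the lighter particle has the longer wavelength.

The proton has the longer de Broglie wavelength.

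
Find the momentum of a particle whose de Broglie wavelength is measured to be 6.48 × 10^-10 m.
1.02 × 10^-24 kg·m/s

From the de Broglie relation λ = h/p, we solve for p:

p = h/λ
p = (6.626 × 10^-34 J·s) / (6.48 × 10^-10 m)
p = 1.02 × 10^-24 kg·m/s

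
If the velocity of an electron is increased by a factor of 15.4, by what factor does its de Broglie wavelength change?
The wavelength decreases by a factor of 15.4.

From λ = h/(mv), the wavelength is inversely proportional to velocity:

λ ∝ 1/v

If v → 15.4v, then λ → λ/15.4

When velocity is increased by a factor of 15.4, the wavelength decreases by a factor of 15.4.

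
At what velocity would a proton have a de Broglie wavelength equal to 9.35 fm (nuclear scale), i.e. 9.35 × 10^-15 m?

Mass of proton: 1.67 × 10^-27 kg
4.24 × 10^7 m/s

From λ = h/(mv), solve for v:

v = h/(mλ)
v = (6.626 × 10^-34 J·s) / (1.67 × 10^-27 kg × 9.35 × 10^-15 m)
v = 4.24 × 10^7 m/s

Note: This velocity is 14.2% of the speed of light, so relativistic corrections would be needed for a more accurate calculation.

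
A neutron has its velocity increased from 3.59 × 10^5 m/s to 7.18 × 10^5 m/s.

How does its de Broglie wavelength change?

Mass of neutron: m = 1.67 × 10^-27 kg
The wavelength decreases by a factor of 2.

Using λ = h/(mv):

Initial wavelength: λ₁ = h/(mv₁) = 1.11 × 10^-12 m
Final wavelength: λ₂ = h/(mv₂) = 5.53 × 10^-13 m

Since λ ∝ 1/v, when velocity increases by a factor of 2, the wavelength decreases by a factor of 2.

λ₂/λ₁ = v₁/v₂ = 1/2

The wavelength decreases by a factor of 2.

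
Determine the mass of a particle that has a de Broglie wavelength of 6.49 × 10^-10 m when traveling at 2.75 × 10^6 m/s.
3.71 × 10^-31 kg

From the de Broglie relation λ = h/(mv), we solve for m:

m = h/(λv)
m = (6.626 × 10^-34 J·s) / (6.49 × 10^-10 m × 2.75 × 10^6 m/s)
m = 3.71 × 10^-31 kg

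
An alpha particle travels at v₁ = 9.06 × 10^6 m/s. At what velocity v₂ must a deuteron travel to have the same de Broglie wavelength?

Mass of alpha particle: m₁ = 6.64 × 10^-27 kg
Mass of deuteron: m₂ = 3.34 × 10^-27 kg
v₂ = 1.80 × 10^7 m/s

For equal de Broglie wavelengths: λ₁ = λ₂

h/(m₁v₁) = h/(m₂v₂)
m₁v₁ = m₂v₂
v₂ = v₁ · (m₁/m₂)

v₂ = 9.06 × 10^6 m/s × (6.64 × 10^-27 kg / 3.34 × 10^-27 kg)
v₂ = 1.80 × 10^7 m/s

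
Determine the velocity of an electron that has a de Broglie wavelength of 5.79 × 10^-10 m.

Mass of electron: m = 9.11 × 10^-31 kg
1.26 × 10^6 m/s

From the de Broglie relation λ = h/(mv), we solve for v:

v = h/(mλ)
v = (6.626 × 10^-34 J·s) / (9.11 × 10^-31 kg × 5.79 × 10^-10 m)
v = 1.26 × 10^6 m/s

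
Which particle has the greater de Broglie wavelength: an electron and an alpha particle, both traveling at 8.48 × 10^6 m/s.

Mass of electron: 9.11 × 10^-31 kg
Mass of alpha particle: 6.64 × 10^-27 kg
The electron has the longer wavelength.

Using λ = h/(mv), since both particles have the same velocity, the wavelength depends only on mass.

For electron: λ₁ = h/(m₁v) = 8.58 × 10^-11 m
For alpha particle: λ₂ = h/(m₂v) = 1.18 × 10^-14 m

Since λ ∝ 1/m at constant velocity, the lighter particle has the longer wavelength.

The electron has the longer de Broglie wavelength.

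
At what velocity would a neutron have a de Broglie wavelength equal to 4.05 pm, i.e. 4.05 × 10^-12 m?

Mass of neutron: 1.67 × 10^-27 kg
9.80 × 10^4 m/s

From λ = h/(mv), solve for v:

v = h/(mλ)
v = (6.626 × 10^-34 J·s) / (1.67 × 10^-27 kg × 4.05 × 10^-12 m)
v = 9.80 × 10^4 m/s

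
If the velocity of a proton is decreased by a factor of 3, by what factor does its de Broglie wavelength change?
The wavelength increases by a factor of 3.

From λ = h/(mv), the wavelength is inversely proportional to velocity:

λ ∝ 1/v

If v → v/3, then λ → 3λ

When velocity is decreased by a factor of 3, the wavelength increases by a factor of 3.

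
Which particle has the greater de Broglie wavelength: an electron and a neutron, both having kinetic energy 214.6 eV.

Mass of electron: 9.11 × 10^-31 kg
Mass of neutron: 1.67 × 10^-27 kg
The electron has the longer wavelength.

Using λ = h/√(2mKE):

For electron: λ₁ = h/√(2m₁KE) = 8.37 × 10^-11 m
For neutron: λ₂ = h/√(2m₂KE) = 1.96 × 10^-12 m

Since λ ∝ 1/√m at constant kinetic energy, the lighter particle has the longer wavelength.

The electron has the longer de Broglie wavelength.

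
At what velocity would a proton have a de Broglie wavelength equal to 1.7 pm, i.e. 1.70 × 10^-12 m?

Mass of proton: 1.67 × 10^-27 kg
2.33 × 10^5 m/s

From λ = h/(mv), solve for v:

v = h/(mλ)
v = (6.626 × 10^-34 J·s) / (1.67 × 10^-27 kg × 1.70 × 10^-12 m)
v = 2.33 × 10^5 m/s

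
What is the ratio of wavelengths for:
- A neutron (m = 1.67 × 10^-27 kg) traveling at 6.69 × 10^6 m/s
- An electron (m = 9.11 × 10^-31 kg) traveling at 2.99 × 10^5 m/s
λ₁/λ₂ = 2.44 × 10^-5

Using λ = h/(mv):

λ₁ = h/(m₁v₁) = 5.93 × 10^-14 m
λ₂ = h/(m₂v₂) = 2.43 × 10^-9 m

Ratio λ₁/λ₂ = (m₂v₂)/(m₁v₁)
         = (9.11 × 10^-31 kg × 2.99 × 10^5 m/s) / (1.67 × 10^-27 kg × 6.69 × 10^6 m/s)
         = 2.44 × 10^-5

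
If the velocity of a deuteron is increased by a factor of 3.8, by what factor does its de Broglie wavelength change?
The wavelength decreases by a factor of 3.8.

From λ = h/(mv), the wavelength is inversely proportional to velocity:

λ ∝ 1/v

If v → 3.8v, then λ → λ/3.8

When velocity is increased by a factor of 3.8, the wavelength decreases by a factor of 3.8.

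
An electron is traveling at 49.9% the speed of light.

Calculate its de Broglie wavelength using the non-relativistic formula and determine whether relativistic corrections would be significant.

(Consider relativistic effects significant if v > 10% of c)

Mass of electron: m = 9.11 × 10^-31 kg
Yes, relativistic corrections are needed.

Using the non-relativistic de Broglie formula λ = h/(mv):

v = 49.9% × c = 1.496 × 10^8 m/s

λ = h/(mv)
λ = (6.626 × 10^-34 J·s) / (9.11 × 10^-31 kg × 1.496 × 10^8 m/s)
λ = 4.86 × 10^-12 m

Since v = 49.9% of c > 10% of c, relativistic corrections ARE significant and the actual wavelength would differ from this non-relativistic estimate.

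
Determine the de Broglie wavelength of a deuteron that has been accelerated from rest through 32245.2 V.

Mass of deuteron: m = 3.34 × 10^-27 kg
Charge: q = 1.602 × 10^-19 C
1.13 × 10^-13 m

When a particle is accelerated through voltage V, it gains kinetic energy KE = qV.

The de Broglie wavelength is then λ = h/√(2mqV):

λ = h/√(2mqV)
λ = (6.626 × 10^-34 J·s) / √(2 × 3.34 × 10^-27 kg × 1.602 × 10^-19 C × 32245.2 V)
λ = 1.13 × 10^-13 m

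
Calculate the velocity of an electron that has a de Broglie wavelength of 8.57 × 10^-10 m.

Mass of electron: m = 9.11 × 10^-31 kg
8.49 × 10^5 m/s

From the de Broglie relation λ = h/(mv), we solve for v:

v = h/(mλ)
v = (6.626 × 10^-34 J·s) / (9.11 × 10^-31 kg × 8.57 × 10^-10 m)
v = 8.49 × 10^5 m/s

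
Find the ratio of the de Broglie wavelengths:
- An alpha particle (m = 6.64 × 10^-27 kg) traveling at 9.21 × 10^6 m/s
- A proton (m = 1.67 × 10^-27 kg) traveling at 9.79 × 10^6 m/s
λ₁/λ₂ = 0.267

Using λ = h/(mv):

λ₁ = h/(m₁v₁) = 1.08 × 10^-14 m
λ₂ = h/(m₂v₂) = 4.05 × 10^-14 m

Ratio λ₁/λ₂ = (m₂v₂)/(m₁v₁)
         = (1.67 × 10^-27 kg × 9.79 × 10^6 m/s) / (6.64 × 10^-27 kg × 9.21 × 10^6 m/s)
         = 0.267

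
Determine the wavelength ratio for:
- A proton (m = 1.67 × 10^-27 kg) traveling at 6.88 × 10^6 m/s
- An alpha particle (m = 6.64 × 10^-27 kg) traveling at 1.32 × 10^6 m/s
λ₁/λ₂ = 0.763

Using λ = h/(mv):

λ₁ = h/(m₁v₁) = 5.77 × 10^-14 m
λ₂ = h/(m₂v₂) = 7.56 × 10^-14 m

Ratio λ₁/λ₂ = (m₂v₂)/(m₁v₁)
         = (6.64 × 10^-27 kg × 1.32 × 10^6 m/s) / (1.67 × 10^-27 kg × 6.88 × 10^6 m/s)
         = 0.763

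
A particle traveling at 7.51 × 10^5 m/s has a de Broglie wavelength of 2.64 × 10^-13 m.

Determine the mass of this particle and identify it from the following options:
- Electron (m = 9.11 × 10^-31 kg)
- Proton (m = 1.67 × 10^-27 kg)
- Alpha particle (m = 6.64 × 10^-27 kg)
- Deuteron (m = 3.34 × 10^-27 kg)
The particle is a deuteron.

From λ = h/(mv), solve for mass:

m = h/(λv)
m = (6.626 × 10^-34 J·s) / (2.64 × 10^-13 m × 7.51 × 10^5 m/s)
m = 3.34 × 10^-27 kg

Comparing with the listed masses, this is closest to a deuteron.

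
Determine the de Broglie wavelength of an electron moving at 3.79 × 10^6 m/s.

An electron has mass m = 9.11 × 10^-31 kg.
1.92 × 10^-10 m

Using the de Broglie relation λ = h/(mv):

λ = h/(mv)
λ = (6.626 × 10^-34 J·s) / (9.11 × 10^-31 kg × 3.79 × 10^6 m/s)
λ = 1.92 × 10^-10 m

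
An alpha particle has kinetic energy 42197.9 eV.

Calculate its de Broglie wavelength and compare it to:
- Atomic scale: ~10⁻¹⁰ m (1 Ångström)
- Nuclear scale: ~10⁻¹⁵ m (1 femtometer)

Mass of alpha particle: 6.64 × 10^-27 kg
λ = 6.99 × 10^-14 m, which is between nuclear and atomic scales.

Using λ = h/√(2mKE):

KE = 42197.9 eV = 6.761 × 10^-15 J

λ = h/√(2mKE)
λ = (6.626 × 10^-34 J·s) / √(2 × 6.64 × 10^-27 kg × 6.761 × 10^-15 J)
λ = 6.99 × 10^-14 m

Comparison:
- Atomic scale (10⁻¹⁰ m): λ is 0.0007× this size
- Nuclear scale (10⁻¹⁵ m): λ is 70× this size

The wavelength is between nuclear and atomic scales.

This wavelength is appropriate for probing atomic structure but too large for nuclear physics experiments.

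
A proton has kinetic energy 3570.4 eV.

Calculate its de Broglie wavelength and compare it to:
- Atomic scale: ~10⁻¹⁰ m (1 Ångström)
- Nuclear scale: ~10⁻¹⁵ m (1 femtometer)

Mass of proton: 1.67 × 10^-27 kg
λ = 4.79 × 10^-13 m, which is between nuclear and atomic scales.

Using λ = h/√(2mKE):

KE = 3570.4 eV = 5.720 × 10^-16 J

λ = h/√(2mKE)
λ = (6.626 × 10^-34 J·s) / √(2 × 1.67 × 10^-27 kg × 5.720 × 10^-16 J)
λ = 4.79 × 10^-13 m

Comparison:
- Atomic scale (10⁻¹⁰ m): λ is 0.0048× this size
- Nuclear scale (10⁻¹⁵ m): λ is 4.8e+02× this size

The wavelength is between nuclear and atomic scales.

This wavelength is appropriate for probing atomic structure but too large for nuclear physics experiments.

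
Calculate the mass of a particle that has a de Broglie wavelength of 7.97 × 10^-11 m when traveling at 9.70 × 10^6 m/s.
8.57 × 10^-31 kg

From the de Broglie relation λ = h/(mv), we solve for m:

m = h/(λv)
m = (6.626 × 10^-34 J·s) / (7.97 × 10^-11 m × 9.70 × 10^6 m/s)
m = 8.57 × 10^-31 kg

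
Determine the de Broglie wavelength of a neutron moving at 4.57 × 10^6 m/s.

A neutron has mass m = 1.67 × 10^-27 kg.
8.68 × 10^-14 m

Using the de Broglie relation λ = h/(mv):

λ = h/(mv)
λ = (6.626 × 10^-34 J·s) / (1.67 × 10^-27 kg × 4.57 × 10^6 m/s)
λ = 8.68 × 10^-14 m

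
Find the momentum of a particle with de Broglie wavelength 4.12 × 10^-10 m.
1.61 × 10^-24 kg·m/s

From the de Broglie relation λ = h/p, we solve for p:

p = h/λ
p = (6.626 × 10^-34 J·s) / (4.12 × 10^-10 m)
p = 1.61 × 10^-24 kg·m/s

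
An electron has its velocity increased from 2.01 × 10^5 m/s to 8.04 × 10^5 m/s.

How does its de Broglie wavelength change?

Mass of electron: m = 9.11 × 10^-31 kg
The wavelength decreases by a factor of 4.

Using λ = h/(mv):

Initial wavelength: λ₁ = h/(mv₁) = 3.62 × 10^-9 m
Final wavelength: λ₂ = h/(mv₂) = 9.05 × 10^-10 m

Since λ ∝ 1/v, when velocity increases by a factor of 4, the wavelength decreases by a factor of 4.

λ₂/λ₁ = v₁/v₂ = 1/4

The wavelength decreases by a factor of 4.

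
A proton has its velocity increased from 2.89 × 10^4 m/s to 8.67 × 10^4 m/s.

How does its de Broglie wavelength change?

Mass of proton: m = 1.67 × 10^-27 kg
The wavelength decreases by a factor of 3.

Using λ = h/(mv):

Initial wavelength: λ₁ = h/(mv₁) = 1.37 × 10^-11 m
Final wavelength: λ₂ = h/(mv₂) = 4.58 × 10^-12 m

Since λ ∝ 1/v, when velocity increases by a factor of 3, the wavelength decreases by a factor of 3.

λ₂/λ₁ = v₁/v₂ = 1/3

The wavelength decreases by a factor of 3.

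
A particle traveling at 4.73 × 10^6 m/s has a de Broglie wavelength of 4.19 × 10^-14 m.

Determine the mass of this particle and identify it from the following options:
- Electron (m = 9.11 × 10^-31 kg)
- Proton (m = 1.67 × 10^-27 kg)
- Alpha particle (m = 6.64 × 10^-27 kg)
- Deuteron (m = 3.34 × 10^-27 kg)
The particle is a deuteron.

From λ = h/(mv), solve for mass:

m = h/(λv)
m = (6.626 × 10^-34 J·s) / (4.19 × 10^-14 m × 4.73 × 10^6 m/s)
m = 3.34 × 10^-27 kg

Comparing with the listed masses, this is closest to a deuteron.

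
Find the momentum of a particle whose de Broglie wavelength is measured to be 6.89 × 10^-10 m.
9.62 × 10^-25 kg·m/s

From the de Broglie relation λ = h/p, we solve for p:

p = h/λ
p = (6.626 × 10^-34 J·s) / (6.89 × 10^-10 m)
p = 9.62 × 10^-25 kg·m/s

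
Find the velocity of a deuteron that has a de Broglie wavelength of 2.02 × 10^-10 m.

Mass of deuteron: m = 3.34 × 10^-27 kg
9.82 × 10^2 m/s

From the de Broglie relation λ = h/(mv), we solve for v:

v = h/(mλ)
v = (6.626 × 10^-34 J·s) / (3.34 × 10^-27 kg × 2.02 × 10^-10 m)
v = 9.82 × 10^2 m/s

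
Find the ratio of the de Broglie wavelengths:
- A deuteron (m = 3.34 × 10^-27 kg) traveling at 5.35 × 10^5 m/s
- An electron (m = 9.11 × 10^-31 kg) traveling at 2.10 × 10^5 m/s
λ₁/λ₂ = 1.07 × 10^-4

Using λ = h/(mv):

λ₁ = h/(m₁v₁) = 3.71 × 10^-13 m
λ₂ = h/(m₂v₂) = 3.46 × 10^-9 m

Ratio λ₁/λ₂ = (m₂v₂)/(m₁v₁)
         = (9.11 × 10^-31 kg × 2.10 × 10^5 m/s) / (3.34 × 10^-27 kg × 5.35 × 10^5 m/s)
         = 1.07 × 10^-4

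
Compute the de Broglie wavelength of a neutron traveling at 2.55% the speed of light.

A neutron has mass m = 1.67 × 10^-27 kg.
5.19 × 10^-14 m

Using the de Broglie relation λ = h/(mv):

v = 2.55% × c = 7.645 × 10^6 m/s

λ = h/(mv)
λ = (6.626 × 10^-34 J·s) / (1.67 × 10^-27 kg × 7.645 × 10^6 m/s)
λ = 5.19 × 10^-14 m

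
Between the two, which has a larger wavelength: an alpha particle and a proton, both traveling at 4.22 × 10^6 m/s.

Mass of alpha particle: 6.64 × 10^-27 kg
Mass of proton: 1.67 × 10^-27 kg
The proton has the longer wavelength.

Using λ = h/(mv), since both particles have the same velocity, the wavelength depends only on mass.

For alpha particle: λ₁ = h/(m₁v) = 2.36 × 10^-14 m
For proton: λ₂ = h/(m₂v) = 9.40 × 10^-14 m

Since λ ∝ 1/m at constant velocity, the lighter particle has the longer wavelength.

The proton has the longer de Broglie wavelength.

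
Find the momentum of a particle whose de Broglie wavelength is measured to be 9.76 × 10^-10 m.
6.79 × 10^-25 kg·m/s

From the de Broglie relation λ = h/p, we solve for p:

p = h/λ
p = (6.626 × 10^-34 J·s) / (9.76 × 10^-10 m)
p = 6.79 × 10^-25 kg·m/s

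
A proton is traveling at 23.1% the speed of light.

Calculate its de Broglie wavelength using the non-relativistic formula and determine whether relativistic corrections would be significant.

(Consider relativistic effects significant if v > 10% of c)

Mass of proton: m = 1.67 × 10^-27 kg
Yes, relativistic corrections are needed.

Using the non-relativistic de Broglie formula λ = h/(mv):

v = 23.1% × c = 6.925 × 10^7 m/s

λ = h/(mv)
λ = (6.626 × 10^-34 J·s) / (1.67 × 10^-27 kg × 6.925 × 10^7 m/s)
λ = 5.73 × 10^-15 m

Since v = 23.1% of c > 10% of c, relativistic corrections ARE significant and the actual wavelength would differ from this non-relativistic estimate.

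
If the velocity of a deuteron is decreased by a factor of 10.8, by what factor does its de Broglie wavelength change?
The wavelength increases by a factor of 10.8.

From λ = h/(mv), the wavelength is inversely proportional to velocity:

λ ∝ 1/v

If v → v/10.8, then λ → 10.8λ

When velocity is decreased by a factor of 10.8, the wavelength increases by a factor of 10.8.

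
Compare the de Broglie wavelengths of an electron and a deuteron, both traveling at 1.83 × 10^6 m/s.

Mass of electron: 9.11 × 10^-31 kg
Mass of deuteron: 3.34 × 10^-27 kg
The electron has the longer wavelength.

Using λ = h/(mv), since both particles have the same velocity, the wavelength depends only on mass.

For electron: λ₁ = h/(m₁v) = 3.97 × 10^-10 m
For deuteron: λ₂ = h/(m₂v) = 1.08 × 10^-13 m

Since λ ∝ 1/m at constant velocity, the lighter particle has the longer wavelength.

The electron has the longer de Broglie wavelength.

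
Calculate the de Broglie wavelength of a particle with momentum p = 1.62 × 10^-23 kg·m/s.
4.09 × 10^-11 m

Using the de Broglie relation λ = h/p:

λ = h/p
λ = (6.626 × 10^-34 J·s) / (1.62 × 10^-23 kg·m/s)
λ = 4.09 × 10^-11 m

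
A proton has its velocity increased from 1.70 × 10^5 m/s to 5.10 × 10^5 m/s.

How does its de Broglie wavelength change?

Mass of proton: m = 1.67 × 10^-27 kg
The wavelength decreases by a factor of 3.

Using λ = h/(mv):

Initial wavelength: λ₁ = h/(mv₁) = 2.33 × 10^-12 m
Final wavelength: λ₂ = h/(mv₂) = 7.78 × 10^-13 m

Since λ ∝ 1/v, when velocity increases by a factor of 3, the wavelength decreases by a factor of 3.

λ₂/λ₁ = v₁/v₂ = 1/3

The wavelength decreases by a factor of 3.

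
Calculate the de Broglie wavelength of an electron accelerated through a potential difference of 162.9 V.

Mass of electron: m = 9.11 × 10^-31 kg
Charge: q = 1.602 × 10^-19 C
9.61 × 10^-11 m

When a particle is accelerated through voltage V, it gains kinetic energy KE = qV.

The de Broglie wavelength is then λ = h/√(2mqV):

λ = h/√(2mqV)
λ = (6.626 × 10^-34 J·s) / √(2 × 9.11 × 10^-31 kg × 1.602 × 10^-19 C × 162.9 V)
λ = 9.61 × 10^-11 m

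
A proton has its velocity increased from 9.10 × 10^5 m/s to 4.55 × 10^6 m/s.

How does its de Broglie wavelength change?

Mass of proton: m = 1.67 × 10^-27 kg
The wavelength decreases by a factor of 5.

Using λ = h/(mv):

Initial wavelength: λ₁ = h/(mv₁) = 4.36 × 10^-13 m
Final wavelength: λ₂ = h/(mv₂) = 8.72 × 10^-14 m

Since λ ∝ 1/v, when velocity increases by a factor of 5, the wavelength decreases by a factor of 5.

λ₂/λ₁ = v₁/v₂ = 1/5

The wavelength decreases by a factor of 5.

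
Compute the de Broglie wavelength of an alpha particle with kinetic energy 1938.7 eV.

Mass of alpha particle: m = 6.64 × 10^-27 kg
3.26 × 10^-13 m

Using λ = h/√(2mKE):

First convert KE to Joules: KE = 1938.7 eV = 3.106 × 10^-16 J

λ = h/√(2mKE)
λ = (6.626 × 10^-34 J·s) / √(2 × 6.64 × 10^-27 kg × 3.106 × 10^-16 J)
λ = 3.26 × 10^-13 m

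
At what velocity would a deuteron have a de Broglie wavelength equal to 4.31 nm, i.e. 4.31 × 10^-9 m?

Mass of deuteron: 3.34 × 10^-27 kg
4.60 × 10^1 m/s

From λ = h/(mv), solve for v:

v = h/(mλ)
v = (6.626 × 10^-34 J·s) / (3.34 × 10^-27 kg × 4.31 × 10^-9 m)
v = 4.60 × 10^1 m/s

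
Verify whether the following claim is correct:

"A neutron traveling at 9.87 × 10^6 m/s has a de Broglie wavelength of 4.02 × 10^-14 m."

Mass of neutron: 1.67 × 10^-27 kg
True

The claim is correct.

Using λ = h/(mv):
λ = (6.626 × 10^-34 J·s) / (1.67 × 10^-27 kg × 9.87 × 10^6 m/s)
λ = 4.02 × 10^-14 m

This matches the claimed value.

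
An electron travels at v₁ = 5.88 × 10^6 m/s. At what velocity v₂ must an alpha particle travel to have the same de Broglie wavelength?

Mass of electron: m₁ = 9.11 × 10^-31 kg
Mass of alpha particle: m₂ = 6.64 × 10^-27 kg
v₂ = 8.07 × 10^2 m/s

For equal de Broglie wavelengths: λ₁ = λ₂

h/(m₁v₁) = h/(m₂v₂)
m₁v₁ = m₂v₂
v₂ = v₁ · (m₁/m₂)

v₂ = 5.88 × 10^6 m/s × (9.11 × 10^-31 kg / 6.64 × 10^-27 kg)
v₂ = 8.07 × 10^2 m/s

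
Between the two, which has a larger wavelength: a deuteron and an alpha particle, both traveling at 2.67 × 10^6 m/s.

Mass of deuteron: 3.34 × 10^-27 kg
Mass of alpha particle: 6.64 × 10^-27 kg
The deuteron has the longer wavelength.

Using λ = h/(mv), since both particles have the same velocity, the wavelength depends only on mass.

For deuteron: λ₁ = h/(m₁v) = 7.43 × 10^-14 m
For alpha particle: λ₂ = h/(m₂v) = 3.74 × 10^-14 m

Since λ ∝ 1/m at constant velocity, the lighter particle has the longer wavelength.

The deuteron has the longer de Broglie wavelength.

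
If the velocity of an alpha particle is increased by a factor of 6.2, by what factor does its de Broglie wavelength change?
The wavelength decreases by a factor of 6.2.

From λ = h/(mv), the wavelength is inversely proportional to velocity:

λ ∝ 1/v

If v → 6.2v, then λ → λ/6.2

When velocity is increased by a factor of 6.2, the wavelength decreases by a factor of 6.2.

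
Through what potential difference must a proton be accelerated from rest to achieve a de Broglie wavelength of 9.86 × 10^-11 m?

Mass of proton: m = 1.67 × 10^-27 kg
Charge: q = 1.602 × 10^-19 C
8.44 × 10^-2 V

From λ = h/√(2mqV), we solve for V:

λ² = h²/(2mqV)
V = h²/(2mqλ²)
V = (6.626 × 10^-34 J·s)² / (2 × 1.67 × 10^-27 kg × 1.602 × 10^-19 C × (9.86 × 10^-11 m)²)
V = 8.44 × 10^-2 V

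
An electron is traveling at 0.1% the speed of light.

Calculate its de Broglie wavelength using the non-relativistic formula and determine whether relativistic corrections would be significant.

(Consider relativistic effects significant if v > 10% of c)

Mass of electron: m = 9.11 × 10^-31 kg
No, relativistic corrections are not needed.

Using the non-relativistic de Broglie formula λ = h/(mv):

v = 0.1% × c = 2.998 × 10^5 m/s

λ = h/(mv)
λ = (6.626 × 10^-34 J·s) / (9.11 × 10^-31 kg × 2.998 × 10^5 m/s)
λ = 2.43 × 10^-9 m

Since v = 0.1% of c < 10% of c, relativistic corrections are NOT significant and this non-relativistic result is a good approximation.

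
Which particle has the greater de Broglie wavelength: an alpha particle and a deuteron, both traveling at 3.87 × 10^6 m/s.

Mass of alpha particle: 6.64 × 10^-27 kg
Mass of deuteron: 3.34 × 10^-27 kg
The deuteron has the longer wavelength.

Using λ = h/(mv), since both particles have the same velocity, the wavelength depends only on mass.

For alpha particle: λ₁ = h/(m₁v) = 2.58 × 10^-14 m
For deuteron: λ₂ = h/(m₂v) = 5.13 × 10^-14 m

Since λ ∝ 1/m at constant velocity, the lighter particle has the longer wavelength.

The deuteron has the longer de Broglie wavelength.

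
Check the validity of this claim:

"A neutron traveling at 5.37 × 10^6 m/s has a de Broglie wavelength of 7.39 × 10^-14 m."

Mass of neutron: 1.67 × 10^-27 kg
True

The claim is correct.

Using λ = h/(mv):
λ = (6.626 × 10^-34 J·s) / (1.67 × 10^-27 kg × 5.37 × 10^6 m/s)
λ = 7.39 × 10^-14 m

This matches the claimed value.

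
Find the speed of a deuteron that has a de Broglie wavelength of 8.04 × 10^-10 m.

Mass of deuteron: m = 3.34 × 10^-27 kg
2.47 × 10^2 m/s

From the de Broglie relation λ = h/(mv), we solve for v:

v = h/(mλ)
v = (6.626 × 10^-34 J·s) / (3.34 × 10^-27 kg × 8.04 × 10^-10 m)
v = 2.47 × 10^2 m/s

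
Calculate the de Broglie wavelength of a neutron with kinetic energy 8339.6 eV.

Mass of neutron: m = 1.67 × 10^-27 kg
3.14 × 10^-13 m

Using λ = h/√(2mKE):

First convert KE to Joules: KE = 8339.6 eV = 1.336 × 10^-15 J

λ = h/√(2mKE)
λ = (6.626 × 10^-34 J·s) / √(2 × 1.67 × 10^-27 kg × 1.336 × 10^-15 J)
λ = 3.14 × 10^-13 m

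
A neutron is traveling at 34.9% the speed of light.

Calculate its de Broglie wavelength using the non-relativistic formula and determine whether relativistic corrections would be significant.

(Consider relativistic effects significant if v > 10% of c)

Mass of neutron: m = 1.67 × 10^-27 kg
Yes, relativistic corrections are needed.

Using the non-relativistic de Broglie formula λ = h/(mv):

v = 34.9% × c = 1.046 × 10^8 m/s

λ = h/(mv)
λ = (6.626 × 10^-34 J·s) / (1.67 × 10^-27 kg × 1.046 × 10^8 m/s)
λ = 3.79 × 10^-15 m

Since v = 34.9% of c > 10% of c, relativistic corrections ARE significant and the actual wavelength would differ from this non-relativistic estimate.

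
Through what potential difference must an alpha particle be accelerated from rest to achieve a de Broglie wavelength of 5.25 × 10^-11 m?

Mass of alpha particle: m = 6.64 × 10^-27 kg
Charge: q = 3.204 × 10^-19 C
3.74 × 10^-2 V

From λ = h/√(2mqV), we solve for V:

λ² = h²/(2mqV)
V = h²/(2mqλ²)
V = (6.626 × 10^-34 J·s)² / (2 × 6.64 × 10^-27 kg × 3.204 × 10^-19 C × (5.25 × 10^-11 m)²)
V = 3.74 × 10^-2 V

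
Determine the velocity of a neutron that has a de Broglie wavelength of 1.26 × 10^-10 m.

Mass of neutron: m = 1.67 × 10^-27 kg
3.15 × 10^3 m/s

From the de Broglie relation λ = h/(mv), we solve for v:

v = h/(mλ)
v = (6.626 × 10^-34 J·s) / (1.67 × 10^-27 kg × 1.26 × 10^-10 m)
v = 3.15 × 10^3 m/s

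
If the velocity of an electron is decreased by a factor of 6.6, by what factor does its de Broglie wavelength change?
The wavelength increases by a factor of 6.6.

From λ = h/(mv), the wavelength is inversely proportional to velocity:

λ ∝ 1/v

If v → v/6.6, then λ → 6.6λ

When velocity is decreased by a factor of 6.6, the wavelength increases by a factor of 6.6.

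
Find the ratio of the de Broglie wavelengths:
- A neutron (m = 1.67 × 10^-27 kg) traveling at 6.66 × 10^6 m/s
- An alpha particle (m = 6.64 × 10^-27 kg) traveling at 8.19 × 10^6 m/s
λ₁/λ₂ = 4.89

Using λ = h/(mv):

λ₁ = h/(m₁v₁) = 5.96 × 10^-14 m
λ₂ = h/(m₂v₂) = 1.22 × 10^-14 m

Ratio λ₁/λ₂ = (m₂v₂)/(m₁v₁)
         = (6.64 × 10^-27 kg × 8.19 × 10^6 m/s) / (1.67 × 10^-27 kg × 6.66 × 10^6 m/s)
         = 4.89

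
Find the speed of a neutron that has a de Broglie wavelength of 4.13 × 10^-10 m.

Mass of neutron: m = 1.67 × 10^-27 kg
9.61 × 10^2 m/s

From the de Broglie relation λ = h/(mv), we solve for v:

v = h/(mλ)
v = (6.626 × 10^-34 J·s) / (1.67 × 10^-27 kg × 4.13 × 10^-10 m)
v = 9.61 × 10^2 m/s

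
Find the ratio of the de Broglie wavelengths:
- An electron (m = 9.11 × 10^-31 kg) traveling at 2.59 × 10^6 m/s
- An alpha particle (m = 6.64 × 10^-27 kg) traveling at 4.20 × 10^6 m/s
λ₁/λ₂ = 1.18 × 10^4

Using λ = h/(mv):

λ₁ = h/(m₁v₁) = 2.81 × 10^-10 m
λ₂ = h/(m₂v₂) = 2.38 × 10^-14 m

Ratio λ₁/λ₂ = (m₂v₂)/(m₁v₁)
         = (6.64 × 10^-27 kg × 4.20 × 10^6 m/s) / (9.11 × 10^-31 kg × 2.59 × 10^6 m/s)
         = 1.18 × 10^4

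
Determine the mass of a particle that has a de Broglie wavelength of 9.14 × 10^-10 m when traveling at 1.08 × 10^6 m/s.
6.71 × 10^-31 kg

From the de Broglie relation λ = h/(mv), we solve for m:

m = h/(λv)
m = (6.626 × 10^-34 J·s) / (9.14 × 10^-10 m × 1.08 × 10^6 m/s)
m = 6.71 × 10^-31 kg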